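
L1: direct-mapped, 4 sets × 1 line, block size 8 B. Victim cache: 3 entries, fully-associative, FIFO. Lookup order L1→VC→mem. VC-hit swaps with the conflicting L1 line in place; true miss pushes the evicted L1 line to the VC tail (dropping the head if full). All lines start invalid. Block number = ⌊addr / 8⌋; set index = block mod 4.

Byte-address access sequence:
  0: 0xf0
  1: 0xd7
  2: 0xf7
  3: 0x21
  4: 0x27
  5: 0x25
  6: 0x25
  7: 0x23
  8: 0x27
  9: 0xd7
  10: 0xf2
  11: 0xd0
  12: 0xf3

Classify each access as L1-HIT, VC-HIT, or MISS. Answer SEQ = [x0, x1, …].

  [0] addr=0xf0 blk=30 s=2: MISS | VC []
  [1] addr=0xd7 blk=26 s=2: MISS | VC [30]
  [2] addr=0xf7 blk=30 s=2: VC-HIT | VC [26]
  [3] addr=0x21 blk=4 s=0: MISS | VC [26]
  [4] addr=0x27 blk=4 s=0: L1-HIT | VC [26]
  [5] addr=0x25 blk=4 s=0: L1-HIT | VC [26]
  [6] addr=0x25 blk=4 s=0: L1-HIT | VC [26]
  [7] addr=0x23 blk=4 s=0: L1-HIT | VC [26]
  [8] addr=0x27 blk=4 s=0: L1-HIT | VC [26]
  [9] addr=0xd7 blk=26 s=2: VC-HIT | VC [30]
  [10] addr=0xf2 blk=30 s=2: VC-HIT | VC [26]
  [11] addr=0xd0 blk=26 s=2: VC-HIT | VC [30]
  [12] addr=0xf3 blk=30 s=2: VC-HIT | VC [26]

SEQ = [MISS, MISS, VC-HIT, MISS, L1-HIT, L1-HIT, L1-HIT, L1-HIT, L1-HIT, VC-HIT, VC-HIT, VC-HIT, VC-HIT]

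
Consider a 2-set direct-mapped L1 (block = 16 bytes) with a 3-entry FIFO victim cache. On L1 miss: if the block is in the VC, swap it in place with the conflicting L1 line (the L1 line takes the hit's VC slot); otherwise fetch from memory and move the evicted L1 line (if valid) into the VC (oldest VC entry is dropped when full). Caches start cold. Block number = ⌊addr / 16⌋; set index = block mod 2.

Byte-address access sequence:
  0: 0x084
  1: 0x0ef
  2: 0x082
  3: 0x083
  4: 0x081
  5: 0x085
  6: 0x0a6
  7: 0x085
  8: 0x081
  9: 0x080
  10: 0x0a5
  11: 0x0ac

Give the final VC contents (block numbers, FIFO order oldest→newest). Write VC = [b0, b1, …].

#0 0x84→b8/s0 MISS; vc=[]
#1 0xef→b14/s0 MISS; vc=[8]
#2 0x82→b8/s0 VC-HIT; vc=[14]
#3 0x83→b8/s0 L1-HIT; vc=[14]
#4 0x81→b8/s0 L1-HIT; vc=[14]
#5 0x85→b8/s0 L1-HIT; vc=[14]
#6 0xa6→b10/s0 MISS; vc=[14,8]
#7 0x85→b8/s0 VC-HIT; vc=[14,10]
#8 0x81→b8/s0 L1-HIT; vc=[14,10]
#9 0x80→b8/s0 L1-HIT; vc=[14,10]
#10 0xa5→b10/s0 VC-HIT; vc=[14,8]
#11 0xac→b10/s0 L1-HIT; vc=[14,8]

VC = [14, 8]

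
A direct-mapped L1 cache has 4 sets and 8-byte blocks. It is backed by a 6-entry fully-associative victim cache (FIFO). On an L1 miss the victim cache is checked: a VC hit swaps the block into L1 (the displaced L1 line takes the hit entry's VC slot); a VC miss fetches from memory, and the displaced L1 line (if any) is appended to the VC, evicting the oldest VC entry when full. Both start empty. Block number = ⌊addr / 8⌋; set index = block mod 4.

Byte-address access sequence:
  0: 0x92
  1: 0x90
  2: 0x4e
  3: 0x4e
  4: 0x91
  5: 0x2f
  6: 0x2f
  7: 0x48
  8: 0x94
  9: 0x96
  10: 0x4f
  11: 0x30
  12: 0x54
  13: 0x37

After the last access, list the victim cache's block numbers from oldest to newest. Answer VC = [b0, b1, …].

VC = [5, 18, 10]

0: 0x92 (blk 18, set 2) → MISS  vc=[]
1: 0x90 (blk 18, set 2) → L1-HIT  vc=[]
2: 0x4e (blk 9, set 1) → MISS  vc=[]
3: 0x4e (blk 9, set 1) → L1-HIT  vc=[]
4: 0x91 (blk 18, set 2) → L1-HIT  vc=[]
5: 0x2f (blk 5, set 1) → MISS  vc=[9]
6: 0x2f (blk 5, set 1) → L1-HIT  vc=[9]
7: 0x48 (blk 9, set 1) → VC-HIT  vc=[5]
8: 0x94 (blk 18, set 2) → L1-HIT  vc=[5]
9: 0x96 (blk 18, set 2) → L1-HIT  vc=[5]
10: 0x4f (blk 9, set 1) → L1-HIT  vc=[5]
11: 0x30 (blk 6, set 2) → MISS  vc=[5, 18]
12: 0x54 (blk 10, set 2) → MISS  vc=[5, 18, 6]
13: 0x37 (blk 6, set 2) → VC-HIT  vc=[5, 18, 10]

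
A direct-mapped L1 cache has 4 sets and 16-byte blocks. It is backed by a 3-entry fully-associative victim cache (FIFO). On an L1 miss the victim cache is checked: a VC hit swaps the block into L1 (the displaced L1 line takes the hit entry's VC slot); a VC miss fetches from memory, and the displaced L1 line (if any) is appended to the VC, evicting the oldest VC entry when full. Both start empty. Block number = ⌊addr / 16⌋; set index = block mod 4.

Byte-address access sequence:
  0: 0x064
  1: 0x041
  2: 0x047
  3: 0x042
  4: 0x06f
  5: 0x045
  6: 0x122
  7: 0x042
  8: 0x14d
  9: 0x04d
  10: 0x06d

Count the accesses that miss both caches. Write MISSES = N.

#0 0x64→b6/s2 MISS; vc=[]
#1 0x41→b4/s0 MISS; vc=[]
#2 0x47→b4/s0 L1-HIT; vc=[]
#3 0x42→b4/s0 L1-HIT; vc=[]
#4 0x6f→b6/s2 L1-HIT; vc=[]
#5 0x45→b4/s0 L1-HIT; vc=[]
#6 0x122→b18/s2 MISS; vc=[6]
#7 0x42→b4/s0 L1-HIT; vc=[6]
#8 0x14d→b20/s0 MISS; vc=[6,4]
#9 0x4d→b4/s0 VC-HIT; vc=[6,20]
#10 0x6d→b6/s2 VC-HIT; vc=[18,20]

MISSES = 4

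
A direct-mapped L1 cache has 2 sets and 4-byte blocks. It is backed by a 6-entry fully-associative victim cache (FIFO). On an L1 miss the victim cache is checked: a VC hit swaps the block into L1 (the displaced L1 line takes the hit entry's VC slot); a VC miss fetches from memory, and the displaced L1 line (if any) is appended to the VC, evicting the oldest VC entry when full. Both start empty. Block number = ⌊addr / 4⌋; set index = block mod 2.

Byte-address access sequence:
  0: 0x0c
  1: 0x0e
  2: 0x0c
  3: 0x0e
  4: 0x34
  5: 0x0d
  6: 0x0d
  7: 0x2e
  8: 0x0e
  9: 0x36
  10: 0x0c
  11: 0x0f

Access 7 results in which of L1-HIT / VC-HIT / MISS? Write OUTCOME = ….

  [0] addr=0xc blk=3 s=1: MISS | VC []
  [1] addr=0xe blk=3 s=1: L1-HIT | VC []
  [2] addr=0xc blk=3 s=1: L1-HIT | VC []
  [3] addr=0xe blk=3 s=1: L1-HIT | VC []
  [4] addr=0x34 blk=13 s=1: MISS | VC [3]
  [5] addr=0xd blk=3 s=1: VC-HIT | VC [13]
  [6] addr=0xd blk=3 s=1: L1-HIT | VC [13]
  [7] addr=0x2e blk=11 s=1: MISS | VC [13, 3]
  [8] addr=0xe blk=3 s=1: VC-HIT | VC [13, 11]
  [9] addr=0x36 blk=13 s=1: VC-HIT | VC [3, 11]
  [10] addr=0xc blk=3 s=1: VC-HIT | VC [13, 11]
  [11] addr=0xf blk=3 s=1: L1-HIT | VC [13, 11]

OUTCOME = MISS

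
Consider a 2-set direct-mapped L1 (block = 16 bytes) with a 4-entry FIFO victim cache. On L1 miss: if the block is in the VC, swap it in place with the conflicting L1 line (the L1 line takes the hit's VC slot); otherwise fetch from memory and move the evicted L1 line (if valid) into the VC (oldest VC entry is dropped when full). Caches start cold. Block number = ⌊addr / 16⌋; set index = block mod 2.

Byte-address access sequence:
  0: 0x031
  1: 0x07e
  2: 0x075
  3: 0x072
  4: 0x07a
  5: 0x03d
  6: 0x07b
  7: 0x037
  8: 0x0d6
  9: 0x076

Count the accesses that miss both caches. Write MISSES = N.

MISSES = 3

#0 0x31→b3/s1 MISS; vc=[]
#1 0x7e→b7/s1 MISS; vc=[3]
#2 0x75→b7/s1 L1-HIT; vc=[3]
#3 0x72→b7/s1 L1-HIT; vc=[3]
#4 0x7a→b7/s1 L1-HIT; vc=[3]
#5 0x3d→b3/s1 VC-HIT; vc=[7]
#6 0x7b→b7/s1 VC-HIT; vc=[3]
#7 0x37→b3/s1 VC-HIT; vc=[7]
#8 0xd6→b13/s1 MISS; vc=[7,3]
#9 0x76→b7/s1 VC-HIT; vc=[13,3]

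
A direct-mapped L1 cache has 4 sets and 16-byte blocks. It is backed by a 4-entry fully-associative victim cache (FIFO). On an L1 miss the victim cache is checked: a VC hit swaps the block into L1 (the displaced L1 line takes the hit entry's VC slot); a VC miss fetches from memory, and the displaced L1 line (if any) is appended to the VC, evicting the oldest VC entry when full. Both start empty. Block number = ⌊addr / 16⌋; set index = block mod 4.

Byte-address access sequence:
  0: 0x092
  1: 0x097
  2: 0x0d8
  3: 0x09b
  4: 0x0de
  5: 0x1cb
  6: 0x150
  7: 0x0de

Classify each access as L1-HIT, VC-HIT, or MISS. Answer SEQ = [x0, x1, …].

SEQ = [MISS, L1-HIT, MISS, VC-HIT, VC-HIT, MISS, MISS, VC-HIT]

#0 0x92→b9/s1 MISS; vc=[]
#1 0x97→b9/s1 L1-HIT; vc=[]
#2 0xd8→b13/s1 MISS; vc=[9]
#3 0x9b→b9/s1 VC-HIT; vc=[13]
#4 0xde→b13/s1 VC-HIT; vc=[9]
#5 0x1cb→b28/s0 MISS; vc=[9]
#6 0x150→b21/s1 MISS; vc=[9,13]
#7 0xde→b13/s1 VC-HIT; vc=[9,21]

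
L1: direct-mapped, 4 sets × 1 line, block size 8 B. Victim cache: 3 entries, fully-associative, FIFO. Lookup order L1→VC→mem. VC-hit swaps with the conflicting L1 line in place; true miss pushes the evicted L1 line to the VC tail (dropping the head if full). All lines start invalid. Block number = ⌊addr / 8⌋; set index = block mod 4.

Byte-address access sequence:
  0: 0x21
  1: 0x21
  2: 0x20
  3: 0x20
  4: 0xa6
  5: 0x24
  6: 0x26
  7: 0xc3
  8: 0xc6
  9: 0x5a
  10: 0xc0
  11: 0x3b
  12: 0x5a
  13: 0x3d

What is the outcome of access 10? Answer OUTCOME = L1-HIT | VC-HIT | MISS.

OUTCOME = L1-HIT

  [0] addr=0x21 blk=4 s=0: MISS | VC []
  [1] addr=0x21 blk=4 s=0: L1-HIT | VC []
  [2] addr=0x20 blk=4 s=0: L1-HIT | VC []
  [3] addr=0x20 blk=4 s=0: L1-HIT | VC []
  [4] addr=0xa6 blk=20 s=0: MISS | VC [4]
  [5] addr=0x24 blk=4 s=0: VC-HIT | VC [20]
  [6] addr=0x26 blk=4 s=0: L1-HIT | VC [20]
  [7] addr=0xc3 blk=24 s=0: MISS | VC [20, 4]
  [8] addr=0xc6 blk=24 s=0: L1-HIT | VC [20, 4]
  [9] addr=0x5a blk=11 s=3: MISS | VC [20, 4]
  [10] addr=0xc0 blk=24 s=0: L1-HIT | VC [20, 4]
  [11] addr=0x3b blk=7 s=3: MISS | VC [20, 4, 11]
  [12] addr=0x5a blk=11 s=3: VC-HIT | VC [20, 4, 7]
  [13] addr=0x3d blk=7 s=3: VC-HIT | VC [20, 4, 11]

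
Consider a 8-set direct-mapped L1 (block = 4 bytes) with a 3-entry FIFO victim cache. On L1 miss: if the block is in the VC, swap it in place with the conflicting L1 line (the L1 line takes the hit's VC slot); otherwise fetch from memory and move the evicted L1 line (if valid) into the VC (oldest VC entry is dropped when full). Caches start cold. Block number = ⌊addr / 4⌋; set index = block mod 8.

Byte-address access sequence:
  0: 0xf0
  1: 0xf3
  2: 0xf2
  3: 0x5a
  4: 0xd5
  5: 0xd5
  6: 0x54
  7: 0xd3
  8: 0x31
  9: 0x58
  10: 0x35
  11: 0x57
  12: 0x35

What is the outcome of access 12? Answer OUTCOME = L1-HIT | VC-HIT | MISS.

  [0] addr=0xf0 blk=60 s=4: MISS | VC []
  [1] addr=0xf3 blk=60 s=4: L1-HIT | VC []
  [2] addr=0xf2 blk=60 s=4: L1-HIT | VC []
  [3] addr=0x5a blk=22 s=6: MISS | VC []
  [4] addr=0xd5 blk=53 s=5: MISS | VC []
  [5] addr=0xd5 blk=53 s=5: L1-HIT | VC []
  [6] addr=0x54 blk=21 s=5: MISS | VC [53]
  [7] addr=0xd3 blk=52 s=4: MISS | VC [53, 60]
  [8] addr=0x31 blk=12 s=4: MISS | VC [53, 60, 52]
  [9] addr=0x58 blk=22 s=6: L1-HIT | VC [53, 60, 52]
  [10] addr=0x35 blk=13 s=5: MISS | VC [60, 52, 21]
  [11] addr=0x57 blk=21 s=5: VC-HIT | VC [60, 52, 13]
  [12] addr=0x35 blk=13 s=5: VC-HIT | VC [60, 52, 21]

OUTCOME = VC-HIT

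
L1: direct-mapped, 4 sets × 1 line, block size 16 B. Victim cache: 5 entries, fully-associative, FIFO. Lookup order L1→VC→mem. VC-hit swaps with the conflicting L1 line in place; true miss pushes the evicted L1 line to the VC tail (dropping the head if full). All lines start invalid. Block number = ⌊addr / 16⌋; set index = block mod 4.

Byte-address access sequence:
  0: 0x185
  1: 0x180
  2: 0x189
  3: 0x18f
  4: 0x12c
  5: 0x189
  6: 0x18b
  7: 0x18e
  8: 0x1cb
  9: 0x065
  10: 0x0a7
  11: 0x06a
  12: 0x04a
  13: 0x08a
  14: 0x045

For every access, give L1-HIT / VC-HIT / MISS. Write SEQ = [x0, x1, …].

SEQ = [MISS, L1-HIT, L1-HIT, L1-HIT, MISS, L1-HIT, L1-HIT, L1-HIT, MISS, MISS, MISS, VC-HIT, MISS, MISS, VC-HIT]

0: 0x185 (blk 24, set 0) → MISS  vc=[]
1: 0x180 (blk 24, set 0) → L1-HIT  vc=[]
2: 0x189 (blk 24, set 0) → L1-HIT  vc=[]
3: 0x18f (blk 24, set 0) → L1-HIT  vc=[]
4: 0x12c (blk 18, set 2) → MISS  vc=[]
5: 0x189 (blk 24, set 0) → L1-HIT  vc=[]
6: 0x18b (blk 24, set 0) → L1-HIT  vc=[]
7: 0x18e (blk 24, set 0) → L1-HIT  vc=[]
8: 0x1cb (blk 28, set 0) → MISS  vc=[24]
9: 0x65 (blk 6, set 2) → MISS  vc=[24, 18]
10: 0xa7 (blk 10, set 2) → MISS  vc=[24, 18, 6]
11: 0x6a (blk 6, set 2) → VC-HIT  vc=[24, 18, 10]
12: 0x4a (blk 4, set 0) → MISS  vc=[24, 18, 10, 28]
13: 0x8a (blk 8, set 0) → MISS  vc=[24, 18, 10, 28, 4]
14: 0x45 (blk 4, set 0) → VC-HIT  vc=[24, 18, 10, 28, 8]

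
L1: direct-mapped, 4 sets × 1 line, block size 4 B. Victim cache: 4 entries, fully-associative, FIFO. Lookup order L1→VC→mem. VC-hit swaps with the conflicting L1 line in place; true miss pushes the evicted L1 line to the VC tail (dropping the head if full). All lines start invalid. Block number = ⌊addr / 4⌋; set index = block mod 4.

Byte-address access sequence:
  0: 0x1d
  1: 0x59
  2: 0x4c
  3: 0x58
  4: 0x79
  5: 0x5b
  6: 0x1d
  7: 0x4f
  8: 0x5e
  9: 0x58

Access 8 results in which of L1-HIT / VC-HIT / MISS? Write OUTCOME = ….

0: 0x1d (blk 7, set 3) → MISS  vc=[]
1: 0x59 (blk 22, set 2) → MISS  vc=[]
2: 0x4c (blk 19, set 3) → MISS  vc=[7]
3: 0x58 (blk 22, set 2) → L1-HIT  vc=[7]
4: 0x79 (blk 30, set 2) → MISS  vc=[7, 22]
5: 0x5b (blk 22, set 2) → VC-HIT  vc=[7, 30]
6: 0x1d (blk 7, set 3) → VC-HIT  vc=[19, 30]
7: 0x4f (blk 19, set 3) → VC-HIT  vc=[7, 30]
8: 0x5e (blk 23, set 3) → MISS  vc=[7, 30, 19]
9: 0x58 (blk 22, set 2) → L1-HIT  vc=[7, 30, 19]

OUTCOME = MISS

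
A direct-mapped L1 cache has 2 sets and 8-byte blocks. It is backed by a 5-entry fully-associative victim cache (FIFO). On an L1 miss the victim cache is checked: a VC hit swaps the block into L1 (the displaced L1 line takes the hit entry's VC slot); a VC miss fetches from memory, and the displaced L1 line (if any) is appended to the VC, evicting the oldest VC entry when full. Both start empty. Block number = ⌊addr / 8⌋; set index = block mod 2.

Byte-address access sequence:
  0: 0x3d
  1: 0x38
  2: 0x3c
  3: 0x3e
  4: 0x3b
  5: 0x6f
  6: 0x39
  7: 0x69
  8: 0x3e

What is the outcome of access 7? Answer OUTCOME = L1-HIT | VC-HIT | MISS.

OUTCOME = VC-HIT

  [0] addr=0x3d blk=7 s=1: MISS | VC []
  [1] addr=0x38 blk=7 s=1: L1-HIT | VC []
  [2] addr=0x3c blk=7 s=1: L1-HIT | VC []
  [3] addr=0x3e blk=7 s=1: L1-HIT | VC []
  [4] addr=0x3b blk=7 s=1: L1-HIT | VC []
  [5] addr=0x6f blk=13 s=1: MISS | VC [7]
  [6] addr=0x39 blk=7 s=1: VC-HIT | VC [13]
  [7] addr=0x69 blk=13 s=1: VC-HIT | VC [7]
  [8] addr=0x3e blk=7 s=1: VC-HIT | VC [13]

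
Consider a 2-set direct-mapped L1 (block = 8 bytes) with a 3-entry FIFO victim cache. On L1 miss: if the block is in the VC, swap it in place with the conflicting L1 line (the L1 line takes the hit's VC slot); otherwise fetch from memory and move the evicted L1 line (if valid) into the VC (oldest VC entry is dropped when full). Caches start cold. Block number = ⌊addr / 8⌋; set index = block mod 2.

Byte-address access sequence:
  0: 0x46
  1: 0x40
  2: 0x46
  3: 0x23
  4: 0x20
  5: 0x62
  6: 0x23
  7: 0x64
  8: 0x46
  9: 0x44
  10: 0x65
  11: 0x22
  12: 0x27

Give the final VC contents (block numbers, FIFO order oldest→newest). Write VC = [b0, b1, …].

  [0] addr=0x46 blk=8 s=0: MISS | VC []
  [1] addr=0x40 blk=8 s=0: L1-HIT | VC []
  [2] addr=0x46 blk=8 s=0: L1-HIT | VC []
  [3] addr=0x23 blk=4 s=0: MISS | VC [8]
  [4] addr=0x20 blk=4 s=0: L1-HIT | VC [8]
  [5] addr=0x62 blk=12 s=0: MISS | VC [8, 4]
  [6] addr=0x23 blk=4 s=0: VC-HIT | VC [8, 12]
  [7] addr=0x64 blk=12 s=0: VC-HIT | VC [8, 4]
  [8] addr=0x46 blk=8 s=0: VC-HIT | VC [12, 4]
  [9] addr=0x44 blk=8 s=0: L1-HIT | VC [12, 4]
  [10] addr=0x65 blk=12 s=0: VC-HIT | VC [8, 4]
  [11] addr=0x22 blk=4 s=0: VC-HIT | VC [8, 12]
  [12] addr=0x27 blk=4 s=0: L1-HIT | VC [8, 12]

VC = [8, 12]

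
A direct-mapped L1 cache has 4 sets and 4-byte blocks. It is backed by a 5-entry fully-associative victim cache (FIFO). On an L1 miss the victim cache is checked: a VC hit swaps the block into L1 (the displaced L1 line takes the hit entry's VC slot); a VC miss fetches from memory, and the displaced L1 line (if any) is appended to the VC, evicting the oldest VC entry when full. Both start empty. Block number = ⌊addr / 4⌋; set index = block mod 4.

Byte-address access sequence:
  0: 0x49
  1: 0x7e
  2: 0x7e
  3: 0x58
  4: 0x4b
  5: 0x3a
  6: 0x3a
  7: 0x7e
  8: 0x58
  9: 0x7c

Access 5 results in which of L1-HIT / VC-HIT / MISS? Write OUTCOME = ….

0: 0x49 (blk 18, set 2) → MISS  vc=[]
1: 0x7e (blk 31, set 3) → MISS  vc=[]
2: 0x7e (blk 31, set 3) → L1-HIT  vc=[]
3: 0x58 (blk 22, set 2) → MISS  vc=[18]
4: 0x4b (blk 18, set 2) → VC-HIT  vc=[22]
5: 0x3a (blk 14, set 2) → MISS  vc=[22, 18]
6: 0x3a (blk 14, set 2) → L1-HIT  vc=[22, 18]
7: 0x7e (blk 31, set 3) → L1-HIT  vc=[22, 18]
8: 0x58 (blk 22, set 2) → VC-HIT  vc=[14, 18]
9: 0x7c (blk 31, set 3) → L1-HIT  vc=[14, 18]

OUTCOME = MISS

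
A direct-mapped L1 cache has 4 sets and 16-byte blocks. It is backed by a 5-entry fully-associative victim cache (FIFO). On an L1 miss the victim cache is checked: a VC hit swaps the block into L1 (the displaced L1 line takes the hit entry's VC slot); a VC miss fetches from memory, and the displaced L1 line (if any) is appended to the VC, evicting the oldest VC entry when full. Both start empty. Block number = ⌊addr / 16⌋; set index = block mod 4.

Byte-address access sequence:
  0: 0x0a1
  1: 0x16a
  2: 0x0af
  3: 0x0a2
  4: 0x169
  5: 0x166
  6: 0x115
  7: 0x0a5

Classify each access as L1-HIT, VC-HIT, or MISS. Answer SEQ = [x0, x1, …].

  [0] addr=0xa1 blk=10 s=2: MISS | VC []
  [1] addr=0x16a blk=22 s=2: MISS | VC [10]
  [2] addr=0xaf blk=10 s=2: VC-HIT | VC [22]
  [3] addr=0xa2 blk=10 s=2: L1-HIT | VC [22]
  [4] addr=0x169 blk=22 s=2: VC-HIT | VC [10]
  [5] addr=0x166 blk=22 s=2: L1-HIT | VC [10]
  [6] addr=0x115 blk=17 s=1: MISS | VC [10]
  [7] addr=0xa5 blk=10 s=2: VC-HIT | VC [22]

SEQ = [MISS, MISS, VC-HIT, L1-HIT, VC-HIT, L1-HIT, MISS, VC-HIT]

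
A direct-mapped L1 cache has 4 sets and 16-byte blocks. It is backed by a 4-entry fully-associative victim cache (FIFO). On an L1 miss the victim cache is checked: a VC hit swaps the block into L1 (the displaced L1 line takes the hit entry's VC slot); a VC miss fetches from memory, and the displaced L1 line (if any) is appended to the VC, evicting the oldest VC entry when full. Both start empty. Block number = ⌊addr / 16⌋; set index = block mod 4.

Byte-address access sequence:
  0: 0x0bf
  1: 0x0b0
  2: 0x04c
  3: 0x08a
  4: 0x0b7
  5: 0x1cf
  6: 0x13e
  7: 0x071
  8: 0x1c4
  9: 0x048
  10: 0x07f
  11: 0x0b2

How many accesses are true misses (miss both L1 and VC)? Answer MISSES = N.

MISSES = 6

#0 0xbf→b11/s3 MISS; vc=[]
#1 0xb0→b11/s3 L1-HIT; vc=[]
#2 0x4c→b4/s0 MISS; vc=[]
#3 0x8a→b8/s0 MISS; vc=[4]
#4 0xb7→b11/s3 L1-HIT; vc=[4]
#5 0x1cf→b28/s0 MISS; vc=[4,8]
#6 0x13e→b19/s3 MISS; vc=[4,8,11]
#7 0x71→b7/s3 MISS; vc=[4,8,11,19]
#8 0x1c4→b28/s0 L1-HIT; vc=[4,8,11,19]
#9 0x48→b4/s0 VC-HIT; vc=[28,8,11,19]
#10 0x7f→b7/s3 L1-HIT; vc=[28,8,11,19]
#11 0xb2→b11/s3 VC-HIT; vc=[28,8,7,19]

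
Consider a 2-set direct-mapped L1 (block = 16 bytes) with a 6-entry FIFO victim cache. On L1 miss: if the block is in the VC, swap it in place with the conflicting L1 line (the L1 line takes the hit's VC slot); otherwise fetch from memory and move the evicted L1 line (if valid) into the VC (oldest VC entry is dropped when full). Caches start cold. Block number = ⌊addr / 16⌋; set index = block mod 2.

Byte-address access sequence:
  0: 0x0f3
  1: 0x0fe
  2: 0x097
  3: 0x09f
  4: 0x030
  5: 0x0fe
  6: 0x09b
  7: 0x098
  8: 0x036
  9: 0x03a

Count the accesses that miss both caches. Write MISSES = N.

MISSES = 3

  [0] addr=0xf3 blk=15 s=1: MISS | VC []
  [1] addr=0xfe blk=15 s=1: L1-HIT | VC []
  [2] addr=0x97 blk=9 s=1: MISS | VC [15]
  [3] addr=0x9f blk=9 s=1: L1-HIT | VC [15]
  [4] addr=0x30 blk=3 s=1: MISS | VC [15, 9]
  [5] addr=0xfe blk=15 s=1: VC-HIT | VC [3, 9]
  [6] addr=0x9b blk=9 s=1: VC-HIT | VC [3, 15]
  [7] addr=0x98 blk=9 s=1: L1-HIT | VC [3, 15]
  [8] addr=0x36 blk=3 s=1: VC-HIT | VC [9, 15]
  [9] addr=0x3a blk=3 s=1: L1-HIT | VC [9, 15]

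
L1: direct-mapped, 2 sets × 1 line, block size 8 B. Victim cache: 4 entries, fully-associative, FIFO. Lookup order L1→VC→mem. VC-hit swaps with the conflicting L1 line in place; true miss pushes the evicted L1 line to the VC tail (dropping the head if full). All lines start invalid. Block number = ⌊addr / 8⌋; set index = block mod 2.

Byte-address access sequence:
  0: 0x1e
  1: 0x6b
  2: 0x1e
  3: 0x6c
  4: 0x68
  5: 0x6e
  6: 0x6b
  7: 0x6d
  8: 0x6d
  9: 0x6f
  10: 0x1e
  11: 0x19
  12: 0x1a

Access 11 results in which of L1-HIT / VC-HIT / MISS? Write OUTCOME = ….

OUTCOME = L1-HIT

#0 0x1e→b3/s1 MISS; vc=[]
#1 0x6b→b13/s1 MISS; vc=[3]
#2 0x1e→b3/s1 VC-HIT; vc=[13]
#3 0x6c→b13/s1 VC-HIT; vc=[3]
#4 0x68→b13/s1 L1-HIT; vc=[3]
#5 0x6e→b13/s1 L1-HIT; vc=[3]
#6 0x6b→b13/s1 L1-HIT; vc=[3]
#7 0x6d→b13/s1 L1-HIT; vc=[3]
#8 0x6d→b13/s1 L1-HIT; vc=[3]
#9 0x6f→b13/s1 L1-HIT; vc=[3]
#10 0x1e→b3/s1 VC-HIT; vc=[13]
#11 0x19→b3/s1 L1-HIT; vc=[13]
#12 0x1a→b3/s1 L1-HIT; vc=[13]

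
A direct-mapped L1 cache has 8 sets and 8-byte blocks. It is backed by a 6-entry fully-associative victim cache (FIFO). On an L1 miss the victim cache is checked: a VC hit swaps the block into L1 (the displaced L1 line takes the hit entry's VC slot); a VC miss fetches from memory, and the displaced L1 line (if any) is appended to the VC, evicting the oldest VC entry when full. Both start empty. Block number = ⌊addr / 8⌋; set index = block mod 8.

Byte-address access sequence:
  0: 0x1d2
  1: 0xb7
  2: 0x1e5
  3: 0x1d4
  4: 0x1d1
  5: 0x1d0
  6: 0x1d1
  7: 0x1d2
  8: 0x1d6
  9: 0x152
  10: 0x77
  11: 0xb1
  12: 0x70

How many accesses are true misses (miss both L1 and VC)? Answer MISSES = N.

#0 0x1d2→b58/s2 MISS; vc=[]
#1 0xb7→b22/s6 MISS; vc=[]
#2 0x1e5→b60/s4 MISS; vc=[]
#3 0x1d4→b58/s2 L1-HIT; vc=[]
#4 0x1d1→b58/s2 L1-HIT; vc=[]
#5 0x1d0→b58/s2 L1-HIT; vc=[]
#6 0x1d1→b58/s2 L1-HIT; vc=[]
#7 0x1d2→b58/s2 L1-HIT; vc=[]
#8 0x1d6→b58/s2 L1-HIT; vc=[]
#9 0x152→b42/s2 MISS; vc=[58]
#10 0x77→b14/s6 MISS; vc=[58,22]
#11 0xb1→b22/s6 VC-HIT; vc=[58,14]
#12 0x70→b14/s6 VC-HIT; vc=[58,22]

MISSES = 5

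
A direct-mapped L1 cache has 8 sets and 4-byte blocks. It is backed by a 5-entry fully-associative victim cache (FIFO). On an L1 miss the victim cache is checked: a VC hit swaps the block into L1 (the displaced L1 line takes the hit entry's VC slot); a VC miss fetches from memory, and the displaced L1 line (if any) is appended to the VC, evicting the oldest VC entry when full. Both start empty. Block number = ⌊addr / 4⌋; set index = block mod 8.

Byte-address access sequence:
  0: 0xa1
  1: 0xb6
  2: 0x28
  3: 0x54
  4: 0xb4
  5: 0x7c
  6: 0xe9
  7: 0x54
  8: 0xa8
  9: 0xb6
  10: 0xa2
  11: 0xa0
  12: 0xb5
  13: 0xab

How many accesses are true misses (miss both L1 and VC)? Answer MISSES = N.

MISSES = 7

  [0] addr=0xa1 blk=40 s=0: MISS | VC []
  [1] addr=0xb6 blk=45 s=5: MISS | VC []
  [2] addr=0x28 blk=10 s=2: MISS | VC []
  [3] addr=0x54 blk=21 s=5: MISS | VC [45]
  [4] addr=0xb4 blk=45 s=5: VC-HIT | VC [21]
  [5] addr=0x7c blk=31 s=7: MISS | VC [21]
  [6] addr=0xe9 blk=58 s=2: MISS | VC [21, 10]
  [7] addr=0x54 blk=21 s=5: VC-HIT | VC [45, 10]
  [8] addr=0xa8 blk=42 s=2: MISS | VC [45, 10, 58]
  [9] addr=0xb6 blk=45 s=5: VC-HIT | VC [21, 10, 58]
  [10] addr=0xa2 blk=40 s=0: L1-HIT | VC [21, 10, 58]
  [11] addr=0xa0 blk=40 s=0: L1-HIT | VC [21, 10, 58]
  [12] addr=0xb5 blk=45 s=5: L1-HIT | VC [21, 10, 58]
  [13] addr=0xab blk=42 s=2: L1-HIT | VC [21, 10, 58]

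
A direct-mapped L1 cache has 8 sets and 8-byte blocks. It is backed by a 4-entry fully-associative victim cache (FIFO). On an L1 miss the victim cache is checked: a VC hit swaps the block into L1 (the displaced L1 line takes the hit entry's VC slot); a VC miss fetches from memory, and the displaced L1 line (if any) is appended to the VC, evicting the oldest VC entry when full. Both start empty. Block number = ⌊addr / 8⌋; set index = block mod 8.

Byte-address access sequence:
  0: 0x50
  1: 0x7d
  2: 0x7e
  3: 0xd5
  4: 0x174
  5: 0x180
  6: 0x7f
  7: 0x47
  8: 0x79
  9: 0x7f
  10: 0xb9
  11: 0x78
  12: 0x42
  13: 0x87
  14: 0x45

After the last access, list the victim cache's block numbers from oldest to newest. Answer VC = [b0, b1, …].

VC = [10, 48, 23, 16]

  [0] addr=0x50 blk=10 s=2: MISS | VC []
  [1] addr=0x7d blk=15 s=7: MISS | VC []
  [2] addr=0x7e blk=15 s=7: L1-HIT | VC []
  [3] addr=0xd5 blk=26 s=2: MISS | VC [10]
  [4] addr=0x174 blk=46 s=6: MISS | VC [10]
  [5] addr=0x180 blk=48 s=0: MISS | VC [10]
  [6] addr=0x7f blk=15 s=7: L1-HIT | VC [10]
  [7] addr=0x47 blk=8 s=0: MISS | VC [10, 48]
  [8] addr=0x79 blk=15 s=7: L1-HIT | VC [10, 48]
  [9] addr=0x7f blk=15 s=7: L1-HIT | VC [10, 48]
  [10] addr=0xb9 blk=23 s=7: MISS | VC [10, 48, 15]
  [11] addr=0x78 blk=15 s=7: VC-HIT | VC [10, 48, 23]
  [12] addr=0x42 blk=8 s=0: L1-HIT | VC [10, 48, 23]
  [13] addr=0x87 blk=16 s=0: MISS | VC [10, 48, 23, 8]
  [14] addr=0x45 blk=8 s=0: VC-HIT | VC [10, 48, 23, 16]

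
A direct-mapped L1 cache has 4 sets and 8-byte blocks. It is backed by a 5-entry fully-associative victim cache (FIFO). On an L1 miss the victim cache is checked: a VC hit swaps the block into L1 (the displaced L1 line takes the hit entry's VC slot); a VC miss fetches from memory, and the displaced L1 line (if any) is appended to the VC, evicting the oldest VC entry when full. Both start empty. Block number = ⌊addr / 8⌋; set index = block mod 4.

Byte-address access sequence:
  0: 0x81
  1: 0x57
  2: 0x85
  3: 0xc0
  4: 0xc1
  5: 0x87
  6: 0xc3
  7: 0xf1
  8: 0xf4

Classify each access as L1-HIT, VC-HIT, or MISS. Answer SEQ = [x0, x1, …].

SEQ = [MISS, MISS, L1-HIT, MISS, L1-HIT, VC-HIT, VC-HIT, MISS, L1-HIT]

0: 0x81 (blk 16, set 0) → MISS  vc=[]
1: 0x57 (blk 10, set 2) → MISS  vc=[]
2: 0x85 (blk 16, set 0) → L1-HIT  vc=[]
3: 0xc0 (blk 24, set 0) → MISS  vc=[16]
4: 0xc1 (blk 24, set 0) → L1-HIT  vc=[16]
5: 0x87 (blk 16, set 0) → VC-HIT  vc=[24]
6: 0xc3 (blk 24, set 0) → VC-HIT  vc=[16]
7: 0xf1 (blk 30, set 2) → MISS  vc=[16, 10]
8: 0xf4 (blk 30, set 2) → L1-HIT  vc=[16, 10]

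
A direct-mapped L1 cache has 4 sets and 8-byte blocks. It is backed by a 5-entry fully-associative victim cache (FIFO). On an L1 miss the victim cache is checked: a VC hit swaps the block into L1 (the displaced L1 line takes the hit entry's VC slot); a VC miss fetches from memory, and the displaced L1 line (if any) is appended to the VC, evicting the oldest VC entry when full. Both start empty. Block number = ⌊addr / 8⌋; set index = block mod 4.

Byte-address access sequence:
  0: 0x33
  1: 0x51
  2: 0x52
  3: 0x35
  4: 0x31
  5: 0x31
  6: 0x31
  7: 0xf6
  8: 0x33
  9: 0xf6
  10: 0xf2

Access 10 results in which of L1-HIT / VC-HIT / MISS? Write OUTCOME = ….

  [0] addr=0x33 blk=6 s=2: MISS | VC []
  [1] addr=0x51 blk=10 s=2: MISS | VC [6]
  [2] addr=0x52 blk=10 s=2: L1-HIT | VC [6]
  [3] addr=0x35 blk=6 s=2: VC-HIT | VC [10]
  [4] addr=0x31 blk=6 s=2: L1-HIT | VC [10]
  [5] addr=0x31 blk=6 s=2: L1-HIT | VC [10]
  [6] addr=0x31 blk=6 s=2: L1-HIT | VC [10]
  [7] addr=0xf6 blk=30 s=2: MISS | VC [10, 6]
  [8] addr=0x33 blk=6 s=2: VC-HIT | VC [10, 30]
  [9] addr=0xf6 blk=30 s=2: VC-HIT | VC [10, 6]
  [10] addr=0xf2 blk=30 s=2: L1-HIT | VC [10, 6]

OUTCOME = L1-HIT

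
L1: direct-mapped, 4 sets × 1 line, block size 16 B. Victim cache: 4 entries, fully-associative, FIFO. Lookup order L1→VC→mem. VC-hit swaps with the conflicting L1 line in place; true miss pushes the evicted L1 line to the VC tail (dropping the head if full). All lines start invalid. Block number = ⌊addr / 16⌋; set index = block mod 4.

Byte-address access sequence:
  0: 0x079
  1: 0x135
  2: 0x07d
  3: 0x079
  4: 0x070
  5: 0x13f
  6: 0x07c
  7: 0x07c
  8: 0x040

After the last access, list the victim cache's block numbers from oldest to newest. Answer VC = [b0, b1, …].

VC = [19]

  [0] addr=0x79 blk=7 s=3: MISS | VC []
  [1] addr=0x135 blk=19 s=3: MISS | VC [7]
  [2] addr=0x7d blk=7 s=3: VC-HIT | VC [19]
  [3] addr=0x79 blk=7 s=3: L1-HIT | VC [19]
  [4] addr=0x70 blk=7 s=3: L1-HIT | VC [19]
  [5] addr=0x13f blk=19 s=3: VC-HIT | VC [7]
  [6] addr=0x7c blk=7 s=3: VC-HIT | VC [19]
  [7] addr=0x7c blk=7 s=3: L1-HIT | VC [19]
  [8] addr=0x40 blk=4 s=0: MISS | VC [19]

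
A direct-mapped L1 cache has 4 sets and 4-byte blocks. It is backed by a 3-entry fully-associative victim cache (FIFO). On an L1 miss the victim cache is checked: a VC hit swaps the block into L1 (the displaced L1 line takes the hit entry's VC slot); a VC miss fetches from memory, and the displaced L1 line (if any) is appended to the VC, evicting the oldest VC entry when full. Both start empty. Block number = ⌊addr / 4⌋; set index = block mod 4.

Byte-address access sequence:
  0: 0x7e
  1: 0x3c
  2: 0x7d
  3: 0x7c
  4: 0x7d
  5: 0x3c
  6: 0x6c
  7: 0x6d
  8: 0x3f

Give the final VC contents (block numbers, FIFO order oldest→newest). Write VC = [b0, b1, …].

VC = [31, 27]

0: 0x7e (blk 31, set 3) → MISS  vc=[]
1: 0x3c (blk 15, set 3) → MISS  vc=[31]
2: 0x7d (blk 31, set 3) → VC-HIT  vc=[15]
3: 0x7c (blk 31, set 3) → L1-HIT  vc=[15]
4: 0x7d (blk 31, set 3) → L1-HIT  vc=[15]
5: 0x3c (blk 15, set 3) → VC-HIT  vc=[31]
6: 0x6c (blk 27, set 3) → MISS  vc=[31, 15]
7: 0x6d (blk 27, set 3) → L1-HIT  vc=[31, 15]
8: 0x3f (blk 15, set 3) → VC-HIT  vc=[31, 27]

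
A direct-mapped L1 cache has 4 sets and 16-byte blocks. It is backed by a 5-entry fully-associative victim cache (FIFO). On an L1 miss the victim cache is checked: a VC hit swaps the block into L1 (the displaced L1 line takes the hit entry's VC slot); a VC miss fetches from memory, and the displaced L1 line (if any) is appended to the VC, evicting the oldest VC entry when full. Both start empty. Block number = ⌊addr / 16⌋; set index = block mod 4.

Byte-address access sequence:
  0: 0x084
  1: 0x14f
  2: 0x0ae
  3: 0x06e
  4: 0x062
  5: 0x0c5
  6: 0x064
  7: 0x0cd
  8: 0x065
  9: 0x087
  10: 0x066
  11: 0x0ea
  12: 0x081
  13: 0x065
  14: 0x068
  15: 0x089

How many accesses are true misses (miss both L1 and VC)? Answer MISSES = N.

MISSES = 6

#0 0x84→b8/s0 MISS; vc=[]
#1 0x14f→b20/s0 MISS; vc=[8]
#2 0xae→b10/s2 MISS; vc=[8]
#3 0x6e→b6/s2 MISS; vc=[8,10]
#4 0x62→b6/s2 L1-HIT; vc=[8,10]
#5 0xc5→b12/s0 MISS; vc=[8,10,20]
#6 0x64→b6/s2 L1-HIT; vc=[8,10,20]
#7 0xcd→b12/s0 L1-HIT; vc=[8,10,20]
#8 0x65→b6/s2 L1-HIT; vc=[8,10,20]
#9 0x87→b8/s0 VC-HIT; vc=[12,10,20]
#10 0x66→b6/s2 L1-HIT; vc=[12,10,20]
#11 0xea→b14/s2 MISS; vc=[12,10,20,6]
#12 0x81→b8/s0 L1-HIT; vc=[12,10,20,6]
#13 0x65→b6/s2 VC-HIT; vc=[12,10,20,14]
#14 0x68→b6/s2 L1-HIT; vc=[12,10,20,14]
#15 0x89→b8/s0 L1-HIT; vc=[12,10,20,14]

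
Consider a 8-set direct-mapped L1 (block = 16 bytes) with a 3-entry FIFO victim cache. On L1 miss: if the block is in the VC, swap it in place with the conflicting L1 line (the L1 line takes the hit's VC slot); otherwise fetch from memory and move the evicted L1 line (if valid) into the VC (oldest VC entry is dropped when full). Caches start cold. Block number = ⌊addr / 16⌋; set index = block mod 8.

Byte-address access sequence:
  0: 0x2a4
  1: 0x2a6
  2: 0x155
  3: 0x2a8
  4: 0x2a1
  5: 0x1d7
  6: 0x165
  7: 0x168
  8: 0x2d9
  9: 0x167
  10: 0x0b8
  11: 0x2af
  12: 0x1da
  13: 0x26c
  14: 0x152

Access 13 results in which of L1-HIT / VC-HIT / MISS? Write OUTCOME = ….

OUTCOME = MISS

  [0] addr=0x2a4 blk=42 s=2: MISS | VC []
  [1] addr=0x2a6 blk=42 s=2: L1-HIT | VC []
  [2] addr=0x155 blk=21 s=5: MISS | VC []
  [3] addr=0x2a8 blk=42 s=2: L1-HIT | VC []
  [4] addr=0x2a1 blk=42 s=2: L1-HIT | VC []
  [5] addr=0x1d7 blk=29 s=5: MISS | VC [21]
  [6] addr=0x165 blk=22 s=6: MISS | VC [21]
  [7] addr=0x168 blk=22 s=6: L1-HIT | VC [21]
  [8] addr=0x2d9 blk=45 s=5: MISS | VC [21, 29]
  [9] addr=0x167 blk=22 s=6: L1-HIT | VC [21, 29]
  [10] addr=0xb8 blk=11 s=3: MISS | VC [21, 29]
  [11] addr=0x2af blk=42 s=2: L1-HIT | VC [21, 29]
  [12] addr=0x1da blk=29 s=5: VC-HIT | VC [21, 45]
  [13] addr=0x26c blk=38 s=6: MISS | VC [21, 45, 22]
  [14] addr=0x152 blk=21 s=5: VC-HIT | VC [29, 45, 22]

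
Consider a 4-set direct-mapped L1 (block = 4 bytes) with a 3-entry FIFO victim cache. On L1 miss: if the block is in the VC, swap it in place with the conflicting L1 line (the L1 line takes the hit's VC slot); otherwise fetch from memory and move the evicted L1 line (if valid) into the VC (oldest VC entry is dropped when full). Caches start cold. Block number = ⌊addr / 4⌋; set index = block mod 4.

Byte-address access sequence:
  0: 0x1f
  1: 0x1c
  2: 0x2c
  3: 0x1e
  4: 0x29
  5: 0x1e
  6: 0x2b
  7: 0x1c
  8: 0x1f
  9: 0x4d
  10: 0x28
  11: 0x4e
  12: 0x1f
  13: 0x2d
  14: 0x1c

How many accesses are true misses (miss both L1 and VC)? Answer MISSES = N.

0: 0x1f (blk 7, set 3) → MISS  vc=[]
1: 0x1c (blk 7, set 3) → L1-HIT  vc=[]
2: 0x2c (blk 11, set 3) → MISS  vc=[7]
3: 0x1e (blk 7, set 3) → VC-HIT  vc=[11]
4: 0x29 (blk 10, set 2) → MISS  vc=[11]
5: 0x1e (blk 7, set 3) → L1-HIT  vc=[11]
6: 0x2b (blk 10, set 2) → L1-HIT  vc=[11]
7: 0x1c (blk 7, set 3) → L1-HIT  vc=[11]
8: 0x1f (blk 7, set 3) → L1-HIT  vc=[11]
9: 0x4d (blk 19, set 3) → MISS  vc=[11, 7]
10: 0x28 (blk 10, set 2) → L1-HIT  vc=[11, 7]
11: 0x4e (blk 19, set 3) → L1-HIT  vc=[11, 7]
12: 0x1f (blk 7, set 3) → VC-HIT  vc=[11, 19]
13: 0x2d (blk 11, set 3) → VC-HIT  vc=[7, 19]
14: 0x1c (blk 7, set 3) → VC-HIT  vc=[11, 19]

MISSES = 4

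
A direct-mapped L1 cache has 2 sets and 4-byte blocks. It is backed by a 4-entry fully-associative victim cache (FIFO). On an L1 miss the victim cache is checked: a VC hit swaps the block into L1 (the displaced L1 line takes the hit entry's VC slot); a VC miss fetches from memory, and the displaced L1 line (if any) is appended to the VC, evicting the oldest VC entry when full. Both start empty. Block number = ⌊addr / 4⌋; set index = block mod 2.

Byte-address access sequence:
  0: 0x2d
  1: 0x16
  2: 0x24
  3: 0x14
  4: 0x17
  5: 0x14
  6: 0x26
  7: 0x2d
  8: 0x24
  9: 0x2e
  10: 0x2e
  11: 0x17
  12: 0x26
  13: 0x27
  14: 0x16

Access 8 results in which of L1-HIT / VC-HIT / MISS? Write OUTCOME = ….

OUTCOME = VC-HIT

0: 0x2d (blk 11, set 1) → MISS  vc=[]
1: 0x16 (blk 5, set 1) → MISS  vc=[11]
2: 0x24 (blk 9, set 1) → MISS  vc=[11, 5]
3: 0x14 (blk 5, set 1) → VC-HIT  vc=[11, 9]
4: 0x17 (blk 5, set 1) → L1-HIT  vc=[11, 9]
5: 0x14 (blk 5, set 1) → L1-HIT  vc=[11, 9]
6: 0x26 (blk 9, set 1) → VC-HIT  vc=[11, 5]
7: 0x2d (blk 11, set 1) → VC-HIT  vc=[9, 5]
8: 0x24 (blk 9, set 1) → VC-HIT  vc=[11, 5]
9: 0x2e (blk 11, set 1) → VC-HIT  vc=[9, 5]
10: 0x2e (blk 11, set 1) → L1-HIT  vc=[9, 5]
11: 0x17 (blk 5, set 1) → VC-HIT  vc=[9, 11]
12: 0x26 (blk 9, set 1) → VC-HIT  vc=[5, 11]
13: 0x27 (blk 9, set 1) → L1-HIT  vc=[5, 11]
14: 0x16 (blk 5, set 1) → VC-HIT  vc=[9, 11]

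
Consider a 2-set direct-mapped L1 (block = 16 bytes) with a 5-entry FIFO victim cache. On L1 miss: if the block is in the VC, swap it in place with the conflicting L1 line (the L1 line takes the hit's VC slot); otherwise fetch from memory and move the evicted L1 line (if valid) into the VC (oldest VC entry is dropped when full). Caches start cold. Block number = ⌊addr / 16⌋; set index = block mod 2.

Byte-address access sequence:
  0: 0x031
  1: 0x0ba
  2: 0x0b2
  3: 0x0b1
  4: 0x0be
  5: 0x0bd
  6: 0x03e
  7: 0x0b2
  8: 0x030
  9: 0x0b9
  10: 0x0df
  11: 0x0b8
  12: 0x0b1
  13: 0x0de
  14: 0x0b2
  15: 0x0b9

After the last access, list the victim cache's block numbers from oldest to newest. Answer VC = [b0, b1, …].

VC = [3, 13]

  [0] addr=0x31 blk=3 s=1: MISS | VC []
  [1] addr=0xba blk=11 s=1: MISS | VC [3]
  [2] addr=0xb2 blk=11 s=1: L1-HIT | VC [3]
  [3] addr=0xb1 blk=11 s=1: L1-HIT | VC [3]
  [4] addr=0xbe blk=11 s=1: L1-HIT | VC [3]
  [5] addr=0xbd blk=11 s=1: L1-HIT | VC [3]
  [6] addr=0x3e blk=3 s=1: VC-HIT | VC [11]
  [7] addr=0xb2 blk=11 s=1: VC-HIT | VC [3]
  [8] addr=0x30 blk=3 s=1: VC-HIT | VC [11]
  [9] addr=0xb9 blk=11 s=1: VC-HIT | VC [3]
  [10] addr=0xdf blk=13 s=1: MISS | VC [3, 11]
  [11] addr=0xb8 blk=11 s=1: VC-HIT | VC [3, 13]
  [12] addr=0xb1 blk=11 s=1: L1-HIT | VC [3, 13]
  [13] addr=0xde blk=13 s=1: VC-HIT | VC [3, 11]
  [14] addr=0xb2 blk=11 s=1: VC-HIT | VC [3, 13]
  [15] addr=0xb9 blk=11 s=1: L1-HIT | VC [3, 13]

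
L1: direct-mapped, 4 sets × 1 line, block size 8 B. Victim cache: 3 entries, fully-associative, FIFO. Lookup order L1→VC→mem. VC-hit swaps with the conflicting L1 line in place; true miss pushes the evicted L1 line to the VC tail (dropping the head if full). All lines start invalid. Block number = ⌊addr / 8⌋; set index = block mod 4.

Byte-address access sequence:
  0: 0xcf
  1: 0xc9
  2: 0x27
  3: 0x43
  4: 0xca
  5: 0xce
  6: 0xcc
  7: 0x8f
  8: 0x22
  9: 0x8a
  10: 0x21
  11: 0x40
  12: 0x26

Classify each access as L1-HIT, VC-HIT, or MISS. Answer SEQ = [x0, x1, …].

#0 0xcf→b25/s1 MISS; vc=[]
#1 0xc9→b25/s1 L1-HIT; vc=[]
#2 0x27→b4/s0 MISS; vc=[]
#3 0x43→b8/s0 MISS; vc=[4]
#4 0xca→b25/s1 L1-HIT; vc=[4]
#5 0xce→b25/s1 L1-HIT; vc=[4]
#6 0xcc→b25/s1 L1-HIT; vc=[4]
#7 0x8f→b17/s1 MISS; vc=[4,25]
#8 0x22→b4/s0 VC-HIT; vc=[8,25]
#9 0x8a→b17/s1 L1-HIT; vc=[8,25]
#10 0x21→b4/s0 L1-HIT; vc=[8,25]
#11 0x40→b8/s0 VC-HIT; vc=[4,25]
#12 0x26→b4/s0 VC-HIT; vc=[8,25]

SEQ = [MISS, L1-HIT, MISS, MISS, L1-HIT, L1-HIT, L1-HIT, MISS, VC-HIT, L1-HIT, L1-HIT, VC-HIT, VC-HIT]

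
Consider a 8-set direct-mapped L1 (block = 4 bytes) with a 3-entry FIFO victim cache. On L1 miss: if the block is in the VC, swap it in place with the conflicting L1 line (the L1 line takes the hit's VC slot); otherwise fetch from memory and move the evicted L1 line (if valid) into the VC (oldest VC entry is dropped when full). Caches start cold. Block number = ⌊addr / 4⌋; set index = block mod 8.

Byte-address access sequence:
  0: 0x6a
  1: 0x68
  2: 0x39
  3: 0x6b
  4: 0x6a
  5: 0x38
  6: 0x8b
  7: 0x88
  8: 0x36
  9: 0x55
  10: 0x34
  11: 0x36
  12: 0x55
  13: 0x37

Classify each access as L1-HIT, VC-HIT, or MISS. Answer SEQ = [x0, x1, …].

SEQ = [MISS, L1-HIT, MISS, L1-HIT, L1-HIT, L1-HIT, MISS, L1-HIT, MISS, MISS, VC-HIT, L1-HIT, VC-HIT, VC-HIT]

0: 0x6a (blk 26, set 2) → MISS  vc=[]
1: 0x68 (blk 26, set 2) → L1-HIT  vc=[]
2: 0x39 (blk 14, set 6) → MISS  vc=[]
3: 0x6b (blk 26, set 2) → L1-HIT  vc=[]
4: 0x6a (blk 26, set 2) → L1-HIT  vc=[]
5: 0x38 (blk 14, set 6) → L1-HIT  vc=[]
6: 0x8b (blk 34, set 2) → MISS  vc=[26]
7: 0x88 (blk 34, set 2) → L1-HIT  vc=[26]
8: 0x36 (blk 13, set 5) → MISS  vc=[26]
9: 0x55 (blk 21, set 5) → MISS  vc=[26, 13]
10: 0x34 (blk 13, set 5) → VC-HIT  vc=[26, 21]
11: 0x36 (blk 13, set 5) → L1-HIT  vc=[26, 21]
12: 0x55 (blk 21, set 5) → VC-HIT  vc=[26, 13]
13: 0x37 (blk 13, set 5) → VC-HIT  vc=[26, 21]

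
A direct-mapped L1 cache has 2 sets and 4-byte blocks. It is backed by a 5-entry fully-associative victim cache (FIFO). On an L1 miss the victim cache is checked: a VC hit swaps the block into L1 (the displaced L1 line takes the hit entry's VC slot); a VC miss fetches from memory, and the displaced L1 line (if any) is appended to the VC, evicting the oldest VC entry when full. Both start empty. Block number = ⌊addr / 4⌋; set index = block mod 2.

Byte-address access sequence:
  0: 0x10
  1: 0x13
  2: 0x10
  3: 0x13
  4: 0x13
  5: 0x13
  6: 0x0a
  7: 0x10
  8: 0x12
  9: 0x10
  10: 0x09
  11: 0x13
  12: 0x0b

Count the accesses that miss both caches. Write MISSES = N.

#0 0x10→b4/s0 MISS; vc=[]
#1 0x13→b4/s0 L1-HIT; vc=[]
#2 0x10→b4/s0 L1-HIT; vc=[]
#3 0x13→b4/s0 L1-HIT; vc=[]
#4 0x13→b4/s0 L1-HIT; vc=[]
#5 0x13→b4/s0 L1-HIT; vc=[]
#6 0xa→b2/s0 MISS; vc=[4]
#7 0x10→b4/s0 VC-HIT; vc=[2]
#8 0x12→b4/s0 L1-HIT; vc=[2]
#9 0x10→b4/s0 L1-HIT; vc=[2]
#10 0x9→b2/s0 VC-HIT; vc=[4]
#11 0x13→b4/s0 VC-HIT; vc=[2]
#12 0xb→b2/s0 VC-HIT; vc=[4]

MISSES = 2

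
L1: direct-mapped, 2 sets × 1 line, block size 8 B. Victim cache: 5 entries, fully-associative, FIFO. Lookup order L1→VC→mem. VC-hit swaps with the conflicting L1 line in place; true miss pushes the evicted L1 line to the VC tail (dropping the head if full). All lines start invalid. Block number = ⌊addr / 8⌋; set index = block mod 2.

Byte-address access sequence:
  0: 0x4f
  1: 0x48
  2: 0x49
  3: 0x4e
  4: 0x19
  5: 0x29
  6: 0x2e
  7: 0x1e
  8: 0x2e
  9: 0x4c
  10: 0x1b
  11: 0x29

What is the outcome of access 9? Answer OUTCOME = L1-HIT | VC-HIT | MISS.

0: 0x4f (blk 9, set 1) → MISS  vc=[]
1: 0x48 (blk 9, set 1) → L1-HIT  vc=[]
2: 0x49 (blk 9, set 1) → L1-HIT  vc=[]
3: 0x4e (blk 9, set 1) → L1-HIT  vc=[]
4: 0x19 (blk 3, set 1) → MISS  vc=[9]
5: 0x29 (blk 5, set 1) → MISS  vc=[9, 3]
6: 0x2e (blk 5, set 1) → L1-HIT  vc=[9, 3]
7: 0x1e (blk 3, set 1) → VC-HIT  vc=[9, 5]
8: 0x2e (blk 5, set 1) → VC-HIT  vc=[9, 3]
9: 0x4c (blk 9, set 1) → VC-HIT  vc=[5, 3]
10: 0x1b (blk 3, set 1) → VC-HIT  vc=[5, 9]
11: 0x29 (blk 5, set 1) → VC-HIT  vc=[3, 9]

OUTCOME = VC-HIT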